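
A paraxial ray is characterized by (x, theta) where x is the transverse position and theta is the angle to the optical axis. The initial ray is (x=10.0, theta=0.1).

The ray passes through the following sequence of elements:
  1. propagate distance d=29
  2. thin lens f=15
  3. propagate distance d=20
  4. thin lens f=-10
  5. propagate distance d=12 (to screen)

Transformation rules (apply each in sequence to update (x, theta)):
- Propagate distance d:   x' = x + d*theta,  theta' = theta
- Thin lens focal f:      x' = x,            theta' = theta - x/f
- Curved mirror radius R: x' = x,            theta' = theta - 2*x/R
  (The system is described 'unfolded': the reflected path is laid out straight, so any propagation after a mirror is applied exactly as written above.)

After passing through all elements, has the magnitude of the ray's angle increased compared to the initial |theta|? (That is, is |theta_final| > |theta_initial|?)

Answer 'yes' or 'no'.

Initial: x=10.0000 theta=0.1000
After 1 (propagate distance d=29): x=12.9000 theta=0.1000
After 2 (thin lens f=15): x=12.9000 theta=-0.7600
After 3 (propagate distance d=20): x=-2.3000 theta=-0.7600
After 4 (thin lens f=-10): x=-2.3000 theta=-0.9900
After 5 (propagate distance d=12 (to screen)): x=-14.1800 theta=-0.9900
|theta_initial|=0.1000 |theta_final|=0.9900 -> increased

Answer: yes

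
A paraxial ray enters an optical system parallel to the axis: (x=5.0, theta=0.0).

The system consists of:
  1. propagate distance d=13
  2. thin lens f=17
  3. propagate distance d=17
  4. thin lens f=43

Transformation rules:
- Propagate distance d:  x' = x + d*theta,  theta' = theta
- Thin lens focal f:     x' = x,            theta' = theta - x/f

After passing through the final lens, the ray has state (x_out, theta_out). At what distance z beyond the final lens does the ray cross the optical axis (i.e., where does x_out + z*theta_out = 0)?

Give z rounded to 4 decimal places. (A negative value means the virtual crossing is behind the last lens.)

Initial: x=5.0000 theta=0.0000
After 1 (propagate distance d=13): x=5.0000 theta=0.0000
After 2 (thin lens f=17): x=5.0000 theta=-5/17 (≈-0.2941)
After 3 (propagate distance d=17): x=0.0000 theta=-5/17 (≈-0.2941)
After 4 (thin lens f=43): x=0.0000 theta=-5/17 (≈-0.2941)
z_focus = -x_out/theta_out = -(0.0000)/(-5/17) = 0.0000
Rounded to 4 decimal places: z = 0.0000

Answer: 0.0000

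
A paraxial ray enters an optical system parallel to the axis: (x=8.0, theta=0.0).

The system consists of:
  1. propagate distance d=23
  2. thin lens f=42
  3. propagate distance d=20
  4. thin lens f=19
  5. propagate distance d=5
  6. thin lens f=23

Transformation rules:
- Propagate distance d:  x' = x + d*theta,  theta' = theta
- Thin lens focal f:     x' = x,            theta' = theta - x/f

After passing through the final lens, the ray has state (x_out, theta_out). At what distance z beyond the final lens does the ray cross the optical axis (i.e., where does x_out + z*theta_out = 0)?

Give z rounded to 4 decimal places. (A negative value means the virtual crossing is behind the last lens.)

Answer: 4.2379

Derivation:
Initial: x=8.0000 theta=0.0000
After 1 (propagate distance d=23): x=8.0000 theta=0.0000
After 2 (thin lens f=42): x=8.0000 theta=-4/21 (≈-0.1905)
After 3 (propagate distance d=20): x=88/21 (≈4.1905) theta=-4/21 (≈-0.1905)
After 4 (thin lens f=19): x=88/21 (≈4.1905) theta=-164/399 (≈-0.4110)
After 5 (propagate distance d=5): x=284/133 (≈2.1353) theta=-164/399 (≈-0.4110)
After 6 (thin lens f=23): x=284/133 (≈2.1353) theta=-4624/9177 (≈-0.5039)
z_focus = -x_out/theta_out = -(284/133)/(-4624/9177) = 4899/1156 ≈ 4.2379
Rounded to 4 decimal places: z = 4.2379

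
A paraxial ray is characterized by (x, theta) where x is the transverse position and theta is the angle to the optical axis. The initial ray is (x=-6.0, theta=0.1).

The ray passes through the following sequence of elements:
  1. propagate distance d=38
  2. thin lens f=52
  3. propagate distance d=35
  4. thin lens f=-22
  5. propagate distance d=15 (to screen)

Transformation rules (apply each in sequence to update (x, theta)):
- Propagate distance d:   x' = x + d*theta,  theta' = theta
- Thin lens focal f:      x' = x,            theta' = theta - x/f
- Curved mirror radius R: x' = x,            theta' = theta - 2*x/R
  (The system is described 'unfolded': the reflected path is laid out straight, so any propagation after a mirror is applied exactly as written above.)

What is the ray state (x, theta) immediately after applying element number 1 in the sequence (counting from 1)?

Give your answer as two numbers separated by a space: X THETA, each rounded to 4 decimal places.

Initial: x=-6.0000 theta=0.1000
After 1 (propagate distance d=38): x=-2.2000 theta=0.1000
Rounded to 4 decimal places: x = -2.2000, theta = 0.1000

Answer: -2.2000 0.1000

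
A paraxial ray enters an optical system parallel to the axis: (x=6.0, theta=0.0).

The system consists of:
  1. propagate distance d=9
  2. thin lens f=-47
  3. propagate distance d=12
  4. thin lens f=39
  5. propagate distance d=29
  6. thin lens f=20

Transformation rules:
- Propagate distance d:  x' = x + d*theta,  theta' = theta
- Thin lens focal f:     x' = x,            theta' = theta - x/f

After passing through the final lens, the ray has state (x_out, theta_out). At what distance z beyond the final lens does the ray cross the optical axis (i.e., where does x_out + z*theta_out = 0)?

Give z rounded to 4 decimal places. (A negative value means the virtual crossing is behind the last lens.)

Answer: 16.2282

Derivation:
Initial: x=6.0000 theta=0.0000
After 1 (propagate distance d=9): x=6.0000 theta=0.0000
After 2 (thin lens f=-47): x=6.0000 theta=6/47 (≈0.1277)
After 3 (propagate distance d=12): x=354/47 (≈7.5319) theta=6/47 (≈0.1277)
After 4 (thin lens f=39): x=354/47 (≈7.5319) theta=-40/611 (≈-0.0655)
After 5 (propagate distance d=29): x=3442/611 (≈5.6334) theta=-40/611 (≈-0.0655)
After 6 (thin lens f=20): x=3442/611 (≈5.6334) theta=-2121/6110 (≈-0.3471)
z_focus = -x_out/theta_out = -(3442/611)/(-2121/6110) = 34420/2121 ≈ 16.2282
Rounded to 4 decimal places: z = 16.2282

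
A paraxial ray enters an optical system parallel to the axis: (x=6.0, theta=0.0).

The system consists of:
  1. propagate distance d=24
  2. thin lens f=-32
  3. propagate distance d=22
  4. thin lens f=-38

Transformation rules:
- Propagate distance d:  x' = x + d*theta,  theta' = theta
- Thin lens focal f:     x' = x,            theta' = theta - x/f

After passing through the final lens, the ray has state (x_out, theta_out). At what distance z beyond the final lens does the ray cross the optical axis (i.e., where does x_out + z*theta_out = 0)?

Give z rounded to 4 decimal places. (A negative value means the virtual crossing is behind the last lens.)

Initial: x=6.0000 theta=0.0000
After 1 (propagate distance d=24): x=6.0000 theta=0.0000
After 2 (thin lens f=-32): x=6.0000 theta=0.1875
After 3 (propagate distance d=22): x=10.1250 theta=0.1875
After 4 (thin lens f=-38): x=10.1250 theta=69/152 (≈0.4539)
z_focus = -x_out/theta_out = -(10.1250)/(69/152) = -513/23 ≈ -22.3043
Rounded to 4 decimal places: z = -22.3043

Answer: -22.3043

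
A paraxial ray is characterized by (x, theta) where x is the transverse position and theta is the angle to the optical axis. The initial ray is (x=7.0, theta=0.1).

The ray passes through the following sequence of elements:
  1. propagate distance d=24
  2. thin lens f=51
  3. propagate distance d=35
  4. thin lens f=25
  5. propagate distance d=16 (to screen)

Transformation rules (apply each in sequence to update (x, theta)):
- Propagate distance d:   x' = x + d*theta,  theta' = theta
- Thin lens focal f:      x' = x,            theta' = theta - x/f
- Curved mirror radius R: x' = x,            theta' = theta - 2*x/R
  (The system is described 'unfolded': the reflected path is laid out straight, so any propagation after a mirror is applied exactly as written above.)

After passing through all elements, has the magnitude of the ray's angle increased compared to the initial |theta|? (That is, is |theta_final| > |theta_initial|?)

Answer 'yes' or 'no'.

Answer: yes

Derivation:
Initial: x=7.0000 theta=0.1000
After 1 (propagate distance d=24): x=9.4000 theta=0.1000
After 2 (thin lens f=51): x=9.4000 theta=-43/510 (≈-0.0843)
After 3 (propagate distance d=35): x=3289/510 (≈6.4490) theta=-43/510 (≈-0.0843)
After 4 (thin lens f=25): x=3289/510 (≈6.4490) theta=-2182/6375 (≈-0.3423)
After 5 (propagate distance d=16 (to screen)): x=12401/12750 (≈0.9726) theta=-2182/6375 (≈-0.3423)
|theta_initial|=0.1000 |theta_final|=2182/6375 (≈0.3423) -> increased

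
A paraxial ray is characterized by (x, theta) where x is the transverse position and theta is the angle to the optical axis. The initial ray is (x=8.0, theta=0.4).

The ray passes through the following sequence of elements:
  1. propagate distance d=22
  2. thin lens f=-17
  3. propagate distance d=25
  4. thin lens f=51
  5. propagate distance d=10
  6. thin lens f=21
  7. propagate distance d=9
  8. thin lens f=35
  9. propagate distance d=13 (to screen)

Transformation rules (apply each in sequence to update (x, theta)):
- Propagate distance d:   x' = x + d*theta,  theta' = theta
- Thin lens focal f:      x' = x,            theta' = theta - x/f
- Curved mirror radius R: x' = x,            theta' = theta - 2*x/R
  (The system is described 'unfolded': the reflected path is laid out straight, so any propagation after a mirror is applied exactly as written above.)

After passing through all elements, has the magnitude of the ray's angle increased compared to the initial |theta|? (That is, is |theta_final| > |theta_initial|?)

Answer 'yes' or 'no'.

Initial: x=8.0000 theta=0.4000
After 1 (propagate distance d=22): x=16.8000 theta=0.4000
After 2 (thin lens f=-17): x=16.8000 theta=118/85 (≈1.3882)
After 3 (propagate distance d=25): x=4378/85 (≈51.5059) theta=118/85 (≈1.3882)
After 4 (thin lens f=51): x=4378/85 (≈51.5059) theta=328/867 (≈0.3783)
After 5 (propagate distance d=10): x=239678/4335 (≈55.2890) theta=328/867 (≈0.3783)
After 6 (thin lens f=21): x=239678/4335 (≈55.2890) theta=-205238/91035 (≈-2.2545)
After 7 (propagate distance d=9): x=1062032/30345 (≈34.9986) theta=-205238/91035 (≈-2.2545)
After 8 (thin lens f=35): x=1062032/30345 (≈34.9986) theta=-10369426/3186225 (≈-3.2545)
After 9 (propagate distance d=13 (to screen)): x=-23289178/3186225 (≈-7.3093) theta=-10369426/3186225 (≈-3.2545)
|theta_initial|=0.4000 |theta_final|=10369426/3186225 (≈3.2545) -> increased

Answer: yes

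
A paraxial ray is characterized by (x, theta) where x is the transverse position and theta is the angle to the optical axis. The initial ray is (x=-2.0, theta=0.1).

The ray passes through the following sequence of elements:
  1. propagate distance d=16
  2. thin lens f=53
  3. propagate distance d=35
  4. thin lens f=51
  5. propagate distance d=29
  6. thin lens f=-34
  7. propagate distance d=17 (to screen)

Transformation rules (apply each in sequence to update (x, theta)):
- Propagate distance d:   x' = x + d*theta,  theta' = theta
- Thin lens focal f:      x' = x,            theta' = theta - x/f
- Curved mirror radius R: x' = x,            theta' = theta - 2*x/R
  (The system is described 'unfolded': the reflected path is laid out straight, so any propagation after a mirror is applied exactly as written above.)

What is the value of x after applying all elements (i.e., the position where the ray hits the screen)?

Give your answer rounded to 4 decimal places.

Answer: 7.5620

Derivation:
Initial: x=-2.0000 theta=0.1000
After 1 (propagate distance d=16): x=-0.4000 theta=0.1000
After 2 (thin lens f=53): x=-0.4000 theta=57/530 (≈0.1075)
After 3 (propagate distance d=35): x=1783/530 (≈3.3642) theta=57/530 (≈0.1075)
After 4 (thin lens f=51): x=1783/530 (≈3.3642) theta=562/13515 (≈0.0416)
After 5 (propagate distance d=29): x=123529/27030 (≈4.5701) theta=562/13515 (≈0.0416)
After 6 (thin lens f=-34): x=123529/27030 (≈4.5701) theta=10783/61268 (≈0.1760)
After 7 (propagate distance d=17 (to screen)): x=408803/54060 (≈7.5620) theta=10783/61268 (≈0.1760)
Rounded to 4 decimal places: x = 7.5620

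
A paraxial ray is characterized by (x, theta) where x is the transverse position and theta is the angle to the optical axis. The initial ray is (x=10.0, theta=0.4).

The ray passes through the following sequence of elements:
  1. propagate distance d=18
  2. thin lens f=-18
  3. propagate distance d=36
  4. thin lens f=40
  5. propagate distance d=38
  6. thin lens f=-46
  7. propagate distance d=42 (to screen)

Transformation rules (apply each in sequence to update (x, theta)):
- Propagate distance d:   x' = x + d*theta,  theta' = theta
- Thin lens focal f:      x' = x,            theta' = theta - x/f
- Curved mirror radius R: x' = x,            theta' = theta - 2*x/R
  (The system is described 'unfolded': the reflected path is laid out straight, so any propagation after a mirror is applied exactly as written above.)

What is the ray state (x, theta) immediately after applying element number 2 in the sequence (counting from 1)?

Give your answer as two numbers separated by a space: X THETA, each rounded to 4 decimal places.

Answer: 17.2000 1.3556

Derivation:
Initial: x=10.0000 theta=0.4000
After 1 (propagate distance d=18): x=17.2000 theta=0.4000
After 2 (thin lens f=-18): x=17.2000 theta=61/45 (≈1.3556)
Rounded to 4 decimal places: x = 17.2000, theta = 1.3556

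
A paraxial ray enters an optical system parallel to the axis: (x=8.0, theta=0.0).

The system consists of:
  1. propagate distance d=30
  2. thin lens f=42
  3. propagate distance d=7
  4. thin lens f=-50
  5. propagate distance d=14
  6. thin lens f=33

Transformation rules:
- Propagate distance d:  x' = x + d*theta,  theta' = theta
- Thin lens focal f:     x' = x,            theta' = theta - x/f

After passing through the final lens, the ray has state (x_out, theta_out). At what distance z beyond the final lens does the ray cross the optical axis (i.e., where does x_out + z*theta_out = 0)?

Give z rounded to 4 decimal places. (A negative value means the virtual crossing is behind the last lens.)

Initial: x=8.0000 theta=0.0000
After 1 (propagate distance d=30): x=8.0000 theta=0.0000
After 2 (thin lens f=42): x=8.0000 theta=-4/21 (≈-0.1905)
After 3 (propagate distance d=7): x=20/3 (≈6.6667) theta=-4/21 (≈-0.1905)
After 4 (thin lens f=-50): x=20/3 (≈6.6667) theta=-2/35 (≈-0.0571)
After 5 (propagate distance d=14): x=88/15 (≈5.8667) theta=-2/35 (≈-0.0571)
After 6 (thin lens f=33): x=88/15 (≈5.8667) theta=-74/315 (≈-0.2349)
z_focus = -x_out/theta_out = -(88/15)/(-74/315) = 924/37 ≈ 24.9730
Rounded to 4 decimal places: z = 24.9730

Answer: 24.9730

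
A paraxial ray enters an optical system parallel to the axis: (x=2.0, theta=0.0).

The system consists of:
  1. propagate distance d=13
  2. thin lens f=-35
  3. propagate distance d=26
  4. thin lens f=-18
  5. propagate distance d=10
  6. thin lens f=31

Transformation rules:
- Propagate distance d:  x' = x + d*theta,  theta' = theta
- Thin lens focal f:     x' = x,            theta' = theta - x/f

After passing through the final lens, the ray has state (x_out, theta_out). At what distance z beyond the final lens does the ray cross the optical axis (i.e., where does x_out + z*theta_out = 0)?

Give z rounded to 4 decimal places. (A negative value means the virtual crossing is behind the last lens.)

Answer: -104.3280

Derivation:
Initial: x=2.0000 theta=0.0000
After 1 (propagate distance d=13): x=2.0000 theta=0.0000
After 2 (thin lens f=-35): x=2.0000 theta=2/35 (≈0.0571)
After 3 (propagate distance d=26): x=122/35 (≈3.4857) theta=2/35 (≈0.0571)
After 4 (thin lens f=-18): x=122/35 (≈3.4857) theta=79/315 (≈0.2508)
After 5 (propagate distance d=10): x=1888/315 (≈5.9937) theta=79/315 (≈0.2508)
After 6 (thin lens f=31): x=1888/315 (≈5.9937) theta=187/3255 (≈0.0575)
z_focus = -x_out/theta_out = -(1888/315)/(187/3255) = -58528/561 ≈ -104.3280
Rounded to 4 decimal places: z = -104.3280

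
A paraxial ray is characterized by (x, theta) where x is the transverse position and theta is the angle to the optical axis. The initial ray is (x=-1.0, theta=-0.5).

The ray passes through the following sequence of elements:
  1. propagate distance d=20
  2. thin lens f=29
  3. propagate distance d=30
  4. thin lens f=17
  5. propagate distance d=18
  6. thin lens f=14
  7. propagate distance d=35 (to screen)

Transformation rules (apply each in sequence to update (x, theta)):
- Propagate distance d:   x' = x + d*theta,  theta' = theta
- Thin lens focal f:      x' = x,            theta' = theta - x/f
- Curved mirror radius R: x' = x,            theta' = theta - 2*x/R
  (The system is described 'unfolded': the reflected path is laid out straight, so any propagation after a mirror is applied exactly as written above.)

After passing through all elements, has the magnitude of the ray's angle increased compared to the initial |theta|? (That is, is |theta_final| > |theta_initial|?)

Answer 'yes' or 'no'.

Answer: yes

Derivation:
Initial: x=-1.0000 theta=-0.5000
After 1 (propagate distance d=20): x=-11.0000 theta=-0.5000
After 2 (thin lens f=29): x=-11.0000 theta=-7/58 (≈-0.1207)
After 3 (propagate distance d=30): x=-424/29 (≈-14.6207) theta=-7/58 (≈-0.1207)
After 4 (thin lens f=17): x=-424/29 (≈-14.6207) theta=729/986 (≈0.7394)
After 5 (propagate distance d=18): x=-647/493 (≈-1.3124) theta=729/986 (≈0.7394)
After 6 (thin lens f=14): x=-647/493 (≈-1.3124) theta=2875/3451 (≈0.8331)
After 7 (propagate distance d=35 (to screen)): x=13728/493 (≈27.8458) theta=2875/3451 (≈0.8331)
|theta_initial|=0.5000 |theta_final|=2875/3451 (≈0.8331) -> increased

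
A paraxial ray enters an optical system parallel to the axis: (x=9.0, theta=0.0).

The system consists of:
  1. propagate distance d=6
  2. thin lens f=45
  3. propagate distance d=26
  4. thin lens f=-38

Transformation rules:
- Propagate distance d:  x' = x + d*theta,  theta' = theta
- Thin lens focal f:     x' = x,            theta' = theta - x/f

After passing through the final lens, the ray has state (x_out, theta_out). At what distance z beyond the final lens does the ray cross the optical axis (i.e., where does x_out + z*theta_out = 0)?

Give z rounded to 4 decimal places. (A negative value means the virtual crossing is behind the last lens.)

Initial: x=9.0000 theta=0.0000
After 1 (propagate distance d=6): x=9.0000 theta=0.0000
After 2 (thin lens f=45): x=9.0000 theta=-0.2000
After 3 (propagate distance d=26): x=3.8000 theta=-0.2000
After 4 (thin lens f=-38): x=3.8000 theta=-0.1000
z_focus = -x_out/theta_out = -(3.8000)/(-0.1000) = 38.0000
Rounded to 4 decimal places: z = 38.0000

Answer: 38.0000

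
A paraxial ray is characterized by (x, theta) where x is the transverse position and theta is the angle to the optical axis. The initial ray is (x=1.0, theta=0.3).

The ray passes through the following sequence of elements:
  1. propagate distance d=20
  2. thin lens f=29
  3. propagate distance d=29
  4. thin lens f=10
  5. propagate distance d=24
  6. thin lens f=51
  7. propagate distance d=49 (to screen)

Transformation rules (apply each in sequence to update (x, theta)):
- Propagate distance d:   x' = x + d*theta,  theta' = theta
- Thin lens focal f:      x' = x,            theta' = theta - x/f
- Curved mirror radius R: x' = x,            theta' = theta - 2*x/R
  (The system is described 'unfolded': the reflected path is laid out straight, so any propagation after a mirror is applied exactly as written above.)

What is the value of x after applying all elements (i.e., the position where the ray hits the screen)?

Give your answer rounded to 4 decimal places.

Initial: x=1.0000 theta=0.3000
After 1 (propagate distance d=20): x=7.0000 theta=0.3000
After 2 (thin lens f=29): x=7.0000 theta=17/290 (≈0.0586)
After 3 (propagate distance d=29): x=8.7000 theta=17/290 (≈0.0586)
After 4 (thin lens f=10): x=8.7000 theta=-2353/2900 (≈-0.8114)
After 5 (propagate distance d=24): x=-15621/1450 (≈-10.7731) theta=-2353/2900 (≈-0.8114)
After 6 (thin lens f=51): x=-15621/1450 (≈-10.7731) theta=-29587/49300 (≈-0.6001)
After 7 (propagate distance d=49 (to screen)): x=-1980877/49300 (≈-40.1801) theta=-29587/49300 (≈-0.6001)
Rounded to 4 decimal places: x = -40.1801

Answer: -40.1801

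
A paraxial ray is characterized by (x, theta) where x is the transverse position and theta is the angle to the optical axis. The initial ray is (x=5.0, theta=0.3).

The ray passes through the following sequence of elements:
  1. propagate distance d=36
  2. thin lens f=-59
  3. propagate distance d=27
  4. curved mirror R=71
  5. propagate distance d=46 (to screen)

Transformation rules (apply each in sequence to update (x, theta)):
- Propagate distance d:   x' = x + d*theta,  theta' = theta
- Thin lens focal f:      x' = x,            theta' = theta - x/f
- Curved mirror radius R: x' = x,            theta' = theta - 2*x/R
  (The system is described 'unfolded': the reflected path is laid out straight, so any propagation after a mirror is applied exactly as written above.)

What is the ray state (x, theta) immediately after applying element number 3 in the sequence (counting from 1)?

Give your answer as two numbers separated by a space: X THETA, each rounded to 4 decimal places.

Answer: 31.1305 0.5678

Derivation:
Initial: x=5.0000 theta=0.3000
After 1 (propagate distance d=36): x=15.8000 theta=0.3000
After 2 (thin lens f=-59): x=15.8000 theta=67/118 (≈0.5678)
After 3 (propagate distance d=27): x=18367/590 (≈31.1305) theta=67/118 (≈0.5678)
Rounded to 4 decimal places: x = 31.1305, theta = 0.5678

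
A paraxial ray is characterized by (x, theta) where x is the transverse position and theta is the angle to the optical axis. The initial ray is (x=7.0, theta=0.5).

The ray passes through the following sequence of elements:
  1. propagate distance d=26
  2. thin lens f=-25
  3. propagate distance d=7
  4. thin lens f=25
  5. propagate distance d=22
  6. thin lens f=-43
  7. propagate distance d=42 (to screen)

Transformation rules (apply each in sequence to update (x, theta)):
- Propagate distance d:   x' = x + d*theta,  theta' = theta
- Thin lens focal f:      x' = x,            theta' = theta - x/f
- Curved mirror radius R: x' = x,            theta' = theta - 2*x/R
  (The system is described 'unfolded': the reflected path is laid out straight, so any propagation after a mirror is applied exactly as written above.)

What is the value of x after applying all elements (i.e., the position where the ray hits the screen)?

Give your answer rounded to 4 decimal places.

Answer: 69.1497

Derivation:
Initial: x=7.0000 theta=0.5000
After 1 (propagate distance d=26): x=20.0000 theta=0.5000
After 2 (thin lens f=-25): x=20.0000 theta=1.3000
After 3 (propagate distance d=7): x=29.1000 theta=1.3000
After 4 (thin lens f=25): x=29.1000 theta=0.1360
After 5 (propagate distance d=22): x=32.0920 theta=0.1360
After 6 (thin lens f=-43): x=32.0920 theta=1897/2150 (≈0.8823)
After 7 (propagate distance d=42 (to screen)): x=743359/10750 (≈69.1497) theta=1897/2150 (≈0.8823)
Rounded to 4 decimal places: x = 69.1497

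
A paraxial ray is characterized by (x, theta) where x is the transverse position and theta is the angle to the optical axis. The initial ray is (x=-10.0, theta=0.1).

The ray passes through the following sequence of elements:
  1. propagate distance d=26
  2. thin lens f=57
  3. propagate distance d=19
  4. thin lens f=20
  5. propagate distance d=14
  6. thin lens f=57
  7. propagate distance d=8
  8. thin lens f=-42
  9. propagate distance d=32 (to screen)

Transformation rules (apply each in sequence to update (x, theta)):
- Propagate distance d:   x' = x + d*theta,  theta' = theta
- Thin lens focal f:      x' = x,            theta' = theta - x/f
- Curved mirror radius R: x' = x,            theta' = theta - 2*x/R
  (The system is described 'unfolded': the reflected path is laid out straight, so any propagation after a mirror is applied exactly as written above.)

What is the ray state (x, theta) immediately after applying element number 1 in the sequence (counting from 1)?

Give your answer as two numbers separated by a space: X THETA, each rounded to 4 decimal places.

Answer: -7.4000 0.1000

Derivation:
Initial: x=-10.0000 theta=0.1000
After 1 (propagate distance d=26): x=-7.4000 theta=0.1000
Rounded to 4 decimal places: x = -7.4000, theta = 0.1000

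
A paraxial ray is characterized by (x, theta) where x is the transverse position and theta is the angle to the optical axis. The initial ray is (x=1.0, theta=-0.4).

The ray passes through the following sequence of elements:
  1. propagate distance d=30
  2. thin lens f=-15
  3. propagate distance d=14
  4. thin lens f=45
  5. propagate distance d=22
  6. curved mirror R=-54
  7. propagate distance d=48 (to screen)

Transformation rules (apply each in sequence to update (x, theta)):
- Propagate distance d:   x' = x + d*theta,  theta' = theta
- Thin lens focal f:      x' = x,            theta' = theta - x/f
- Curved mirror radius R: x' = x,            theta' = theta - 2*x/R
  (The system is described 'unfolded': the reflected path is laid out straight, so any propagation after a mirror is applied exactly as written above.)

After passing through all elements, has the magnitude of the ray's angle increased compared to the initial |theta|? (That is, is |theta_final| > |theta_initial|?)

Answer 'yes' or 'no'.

Answer: yes

Derivation:
Initial: x=1.0000 theta=-0.4000
After 1 (propagate distance d=30): x=-11.0000 theta=-0.4000
After 2 (thin lens f=-15): x=-11.0000 theta=-17/15 (≈-1.1333)
After 3 (propagate distance d=14): x=-403/15 (≈-26.8667) theta=-17/15 (≈-1.1333)
After 4 (thin lens f=45): x=-403/15 (≈-26.8667) theta=-362/675 (≈-0.5363)
After 5 (propagate distance d=22): x=-26099/675 (≈-38.6652) theta=-362/675 (≈-0.5363)
After 6 (curved mirror R=-54): x=-26099/675 (≈-38.6652) theta=-35873/18225 (≈-1.9683)
After 7 (propagate distance d=48 (to screen)): x=-808859/6075 (≈-133.1455) theta=-35873/18225 (≈-1.9683)
|theta_initial|=0.4000 |theta_final|=35873/18225 (≈1.9683) -> increased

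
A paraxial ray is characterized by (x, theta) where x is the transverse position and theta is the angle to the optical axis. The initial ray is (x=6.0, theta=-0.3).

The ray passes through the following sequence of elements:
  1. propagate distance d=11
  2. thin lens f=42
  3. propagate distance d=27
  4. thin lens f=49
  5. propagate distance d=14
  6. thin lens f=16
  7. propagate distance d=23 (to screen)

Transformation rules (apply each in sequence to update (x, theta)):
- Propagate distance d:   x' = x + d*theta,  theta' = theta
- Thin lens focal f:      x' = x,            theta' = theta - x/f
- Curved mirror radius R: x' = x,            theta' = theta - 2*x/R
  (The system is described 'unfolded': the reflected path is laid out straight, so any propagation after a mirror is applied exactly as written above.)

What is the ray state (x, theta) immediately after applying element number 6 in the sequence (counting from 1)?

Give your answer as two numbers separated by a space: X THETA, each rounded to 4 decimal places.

Answer: -10.1969 0.4186

Derivation:
Initial: x=6.0000 theta=-0.3000
After 1 (propagate distance d=11): x=2.7000 theta=-0.3000
After 2 (thin lens f=42): x=2.7000 theta=-51/140 (≈-0.3643)
After 3 (propagate distance d=27): x=-999/140 (≈-7.1357) theta=-51/140 (≈-0.3643)
After 4 (thin lens f=49): x=-999/140 (≈-7.1357) theta=-75/343 (≈-0.2187)
After 5 (propagate distance d=14): x=-9993/980 (≈-10.1969) theta=-75/343 (≈-0.2187)
After 6 (thin lens f=16): x=-9993/980 (≈-10.1969) theta=45951/109760 (≈0.4186)
Rounded to 4 decimal places: x = -10.1969, theta = 0.4186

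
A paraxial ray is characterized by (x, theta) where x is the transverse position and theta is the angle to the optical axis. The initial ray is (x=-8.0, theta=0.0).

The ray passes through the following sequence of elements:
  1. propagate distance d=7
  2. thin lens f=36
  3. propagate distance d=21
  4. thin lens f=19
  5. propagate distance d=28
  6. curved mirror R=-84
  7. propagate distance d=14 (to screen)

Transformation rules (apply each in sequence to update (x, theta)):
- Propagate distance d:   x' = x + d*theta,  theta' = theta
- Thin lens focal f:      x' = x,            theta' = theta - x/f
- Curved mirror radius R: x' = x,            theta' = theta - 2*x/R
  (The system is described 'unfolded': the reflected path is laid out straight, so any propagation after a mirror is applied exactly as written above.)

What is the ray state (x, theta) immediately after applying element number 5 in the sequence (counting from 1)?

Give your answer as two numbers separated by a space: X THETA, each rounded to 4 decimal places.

Answer: 7.8012 0.3977

Derivation:
Initial: x=-8.0000 theta=0.0000
After 1 (propagate distance d=7): x=-8.0000 theta=0.0000
After 2 (thin lens f=36): x=-8.0000 theta=2/9 (≈0.2222)
After 3 (propagate distance d=21): x=-10/3 (≈-3.3333) theta=2/9 (≈0.2222)
After 4 (thin lens f=19): x=-10/3 (≈-3.3333) theta=68/171 (≈0.3977)
After 5 (propagate distance d=28): x=1334/171 (≈7.8012) theta=68/171 (≈0.3977)
Rounded to 4 decimal places: x = 7.8012, theta = 0.3977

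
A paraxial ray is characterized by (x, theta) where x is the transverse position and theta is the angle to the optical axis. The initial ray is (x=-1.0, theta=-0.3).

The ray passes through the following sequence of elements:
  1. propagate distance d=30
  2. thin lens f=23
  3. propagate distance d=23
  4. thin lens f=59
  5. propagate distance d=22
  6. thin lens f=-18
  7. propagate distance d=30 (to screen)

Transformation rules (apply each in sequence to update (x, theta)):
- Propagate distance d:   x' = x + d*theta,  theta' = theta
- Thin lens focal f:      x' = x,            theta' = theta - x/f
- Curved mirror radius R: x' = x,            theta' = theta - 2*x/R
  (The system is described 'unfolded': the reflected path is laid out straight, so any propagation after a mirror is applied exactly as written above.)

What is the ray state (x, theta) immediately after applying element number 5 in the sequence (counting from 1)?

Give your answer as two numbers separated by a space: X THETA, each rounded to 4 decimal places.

Answer: -1.3619 0.2517

Derivation:
Initial: x=-1.0000 theta=-0.3000
After 1 (propagate distance d=30): x=-10.0000 theta=-0.3000
After 2 (thin lens f=23): x=-10.0000 theta=31/230 (≈0.1348)
After 3 (propagate distance d=23): x=-6.9000 theta=31/230 (≈0.1348)
After 4 (thin lens f=59): x=-6.9000 theta=1708/6785 (≈0.2517)
After 5 (propagate distance d=22): x=-18481/13570 (≈-1.3619) theta=1708/6785 (≈0.2517)
Rounded to 4 decimal places: x = -1.3619, theta = 0.2517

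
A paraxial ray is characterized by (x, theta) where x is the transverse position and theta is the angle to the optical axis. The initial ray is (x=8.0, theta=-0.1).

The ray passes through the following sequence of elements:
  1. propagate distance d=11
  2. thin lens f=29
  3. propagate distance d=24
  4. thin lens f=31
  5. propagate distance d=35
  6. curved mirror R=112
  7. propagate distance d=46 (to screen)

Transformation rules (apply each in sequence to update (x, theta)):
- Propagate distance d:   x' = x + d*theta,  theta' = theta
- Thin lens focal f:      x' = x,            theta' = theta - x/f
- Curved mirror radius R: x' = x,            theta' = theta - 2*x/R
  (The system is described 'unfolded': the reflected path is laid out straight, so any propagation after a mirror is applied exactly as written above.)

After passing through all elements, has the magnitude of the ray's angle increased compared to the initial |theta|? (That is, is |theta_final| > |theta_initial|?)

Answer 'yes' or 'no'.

Initial: x=8.0000 theta=-0.1000
After 1 (propagate distance d=11): x=6.9000 theta=-0.1000
After 2 (thin lens f=29): x=6.9000 theta=-49/145 (≈-0.3379)
After 3 (propagate distance d=24): x=-351/290 (≈-1.2103) theta=-49/145 (≈-0.3379)
After 4 (thin lens f=31): x=-351/290 (≈-1.2103) theta=-2687/8990 (≈-0.2989)
After 5 (propagate distance d=35): x=-52463/4495 (≈-11.6714) theta=-2687/8990 (≈-0.2989)
After 6 (curved mirror R=112): x=-52463/4495 (≈-11.6714) theta=-22773/251720 (≈-0.0905)
After 7 (propagate distance d=46 (to screen)): x=-1992743/125860 (≈-15.8330) theta=-22773/251720 (≈-0.0905)
|theta_initial|=0.1000 |theta_final|=22773/251720 (≈0.0905) -> not increased

Answer: no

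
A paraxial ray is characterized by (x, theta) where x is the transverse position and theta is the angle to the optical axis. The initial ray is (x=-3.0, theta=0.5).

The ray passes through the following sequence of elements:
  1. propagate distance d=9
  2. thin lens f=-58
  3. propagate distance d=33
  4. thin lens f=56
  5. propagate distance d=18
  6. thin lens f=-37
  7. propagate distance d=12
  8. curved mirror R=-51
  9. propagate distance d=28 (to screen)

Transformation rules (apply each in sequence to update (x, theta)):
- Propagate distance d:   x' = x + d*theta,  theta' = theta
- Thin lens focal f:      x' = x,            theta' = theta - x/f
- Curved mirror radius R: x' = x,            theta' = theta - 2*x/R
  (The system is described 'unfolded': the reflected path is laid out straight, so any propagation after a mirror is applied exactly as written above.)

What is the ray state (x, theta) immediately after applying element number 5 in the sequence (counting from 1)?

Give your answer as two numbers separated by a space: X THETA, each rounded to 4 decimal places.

Answer: 22.2589 0.1892

Derivation:
Initial: x=-3.0000 theta=0.5000
After 1 (propagate distance d=9): x=1.5000 theta=0.5000
After 2 (thin lens f=-58): x=1.5000 theta=61/116 (≈0.5259)
After 3 (propagate distance d=33): x=2187/116 (≈18.8534) theta=61/116 (≈0.5259)
After 4 (thin lens f=56): x=2187/116 (≈18.8534) theta=1229/6496 (≈0.1892)
After 5 (propagate distance d=18): x=2493/112 (≈22.2589) theta=1229/6496 (≈0.1892)
Rounded to 4 decimal places: x = 22.2589, theta = 0.1892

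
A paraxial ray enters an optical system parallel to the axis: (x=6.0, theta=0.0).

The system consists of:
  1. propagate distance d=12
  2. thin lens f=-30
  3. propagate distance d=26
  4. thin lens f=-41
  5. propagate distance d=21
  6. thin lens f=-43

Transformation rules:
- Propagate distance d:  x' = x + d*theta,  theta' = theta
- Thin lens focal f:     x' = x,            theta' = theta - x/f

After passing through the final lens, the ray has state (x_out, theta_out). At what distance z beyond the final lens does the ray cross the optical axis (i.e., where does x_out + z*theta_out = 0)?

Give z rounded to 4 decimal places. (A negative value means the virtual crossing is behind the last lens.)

Answer: -21.9096

Derivation:
Initial: x=6.0000 theta=0.0000
After 1 (propagate distance d=12): x=6.0000 theta=0.0000
After 2 (thin lens f=-30): x=6.0000 theta=0.2000
After 3 (propagate distance d=26): x=11.2000 theta=0.2000
After 4 (thin lens f=-41): x=11.2000 theta=97/205 (≈0.4732)
After 5 (propagate distance d=21): x=4333/205 (≈21.1366) theta=97/205 (≈0.4732)
After 6 (thin lens f=-43): x=4333/205 (≈21.1366) theta=8504/8815 (≈0.9647)
z_focus = -x_out/theta_out = -(4333/205)/(8504/8815) = -186319/8504 ≈ -21.9096
Rounded to 4 decimal places: z = -21.9096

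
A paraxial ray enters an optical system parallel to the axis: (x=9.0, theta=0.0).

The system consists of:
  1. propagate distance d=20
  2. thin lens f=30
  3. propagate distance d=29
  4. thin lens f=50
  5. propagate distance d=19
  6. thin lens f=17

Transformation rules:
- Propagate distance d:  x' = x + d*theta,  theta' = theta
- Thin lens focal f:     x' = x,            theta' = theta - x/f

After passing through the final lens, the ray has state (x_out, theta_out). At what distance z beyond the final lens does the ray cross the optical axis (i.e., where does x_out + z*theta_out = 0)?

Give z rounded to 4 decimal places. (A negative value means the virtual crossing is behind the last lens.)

Answer: 300.4423

Derivation:
Initial: x=9.0000 theta=0.0000
After 1 (propagate distance d=20): x=9.0000 theta=0.0000
After 2 (thin lens f=30): x=9.0000 theta=-0.3000
After 3 (propagate distance d=29): x=0.3000 theta=-0.3000
After 4 (thin lens f=50): x=0.3000 theta=-0.3060
After 5 (propagate distance d=19): x=-5.5140 theta=-0.3060
After 6 (thin lens f=17): x=-5.5140 theta=39/2125 (≈0.0184)
z_focus = -x_out/theta_out = -(-5.5140)/(39/2125) = 15623/52 ≈ 300.4423
Rounded to 4 decimal places: z = 300.4423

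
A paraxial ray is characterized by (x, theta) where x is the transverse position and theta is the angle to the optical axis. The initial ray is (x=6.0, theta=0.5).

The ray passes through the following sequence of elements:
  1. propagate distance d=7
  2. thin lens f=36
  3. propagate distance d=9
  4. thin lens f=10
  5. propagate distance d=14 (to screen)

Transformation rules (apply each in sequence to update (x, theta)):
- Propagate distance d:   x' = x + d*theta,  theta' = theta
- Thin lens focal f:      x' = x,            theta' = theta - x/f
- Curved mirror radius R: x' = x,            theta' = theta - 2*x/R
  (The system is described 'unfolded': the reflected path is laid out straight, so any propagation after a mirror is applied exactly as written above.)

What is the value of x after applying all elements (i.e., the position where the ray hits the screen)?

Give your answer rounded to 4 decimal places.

Initial: x=6.0000 theta=0.5000
After 1 (propagate distance d=7): x=9.5000 theta=0.5000
After 2 (thin lens f=36): x=9.5000 theta=17/72 (≈0.2361)
After 3 (propagate distance d=9): x=11.6250 theta=17/72 (≈0.2361)
After 4 (thin lens f=10): x=11.6250 theta=-667/720 (≈-0.9264)
After 5 (propagate distance d=14 (to screen)): x=-121/90 (≈-1.3444) theta=-667/720 (≈-0.9264)
Rounded to 4 decimal places: x = -1.3444

Answer: -1.3444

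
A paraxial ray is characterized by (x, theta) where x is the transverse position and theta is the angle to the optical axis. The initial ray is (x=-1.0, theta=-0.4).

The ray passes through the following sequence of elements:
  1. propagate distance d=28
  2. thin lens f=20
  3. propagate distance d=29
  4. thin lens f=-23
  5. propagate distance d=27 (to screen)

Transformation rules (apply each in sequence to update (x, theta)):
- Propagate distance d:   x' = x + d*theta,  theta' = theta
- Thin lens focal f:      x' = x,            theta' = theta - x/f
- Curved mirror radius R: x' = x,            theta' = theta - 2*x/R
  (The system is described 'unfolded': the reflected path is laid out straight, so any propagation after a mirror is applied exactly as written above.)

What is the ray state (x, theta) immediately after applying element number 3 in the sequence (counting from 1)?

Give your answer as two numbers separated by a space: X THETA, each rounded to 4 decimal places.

Answer: -6.1100 0.2100

Derivation:
Initial: x=-1.0000 theta=-0.4000
After 1 (propagate distance d=28): x=-12.2000 theta=-0.4000
After 2 (thin lens f=20): x=-12.2000 theta=0.2100
After 3 (propagate distance d=29): x=-6.1100 theta=0.2100
Rounded to 4 decimal places: x = -6.1100, theta = 0.2100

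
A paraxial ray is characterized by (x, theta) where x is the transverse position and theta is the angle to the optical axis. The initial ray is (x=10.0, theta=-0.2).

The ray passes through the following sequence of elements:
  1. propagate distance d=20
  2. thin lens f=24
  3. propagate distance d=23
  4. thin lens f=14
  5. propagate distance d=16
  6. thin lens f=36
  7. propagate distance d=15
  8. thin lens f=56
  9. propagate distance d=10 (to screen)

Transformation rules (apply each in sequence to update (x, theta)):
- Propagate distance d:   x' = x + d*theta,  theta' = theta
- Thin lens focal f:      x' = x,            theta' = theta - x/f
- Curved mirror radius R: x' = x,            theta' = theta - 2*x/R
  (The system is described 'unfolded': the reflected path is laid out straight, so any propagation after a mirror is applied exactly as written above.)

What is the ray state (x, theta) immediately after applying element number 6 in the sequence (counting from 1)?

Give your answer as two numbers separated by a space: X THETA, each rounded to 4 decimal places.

Initial: x=10.0000 theta=-0.2000
After 1 (propagate distance d=20): x=6.0000 theta=-0.2000
After 2 (thin lens f=24): x=6.0000 theta=-0.4500
After 3 (propagate distance d=23): x=-4.3500 theta=-0.4500
After 4 (thin lens f=14): x=-4.3500 theta=-39/280 (≈-0.1393)
After 5 (propagate distance d=16): x=-921/140 (≈-6.5786) theta=-39/280 (≈-0.1393)
After 6 (thin lens f=36): x=-921/140 (≈-6.5786) theta=73/1680 (≈0.0435)
Rounded to 4 decimal places: x = -6.5786, theta = 0.0435

Answer: -6.5786 0.0435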